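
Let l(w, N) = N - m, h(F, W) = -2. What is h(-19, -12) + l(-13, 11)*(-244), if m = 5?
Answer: -1466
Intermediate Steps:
l(w, N) = -5 + N (l(w, N) = N - 1*5 = N - 5 = -5 + N)
h(-19, -12) + l(-13, 11)*(-244) = -2 + (-5 + 11)*(-244) = -2 + 6*(-244) = -2 - 1464 = -1466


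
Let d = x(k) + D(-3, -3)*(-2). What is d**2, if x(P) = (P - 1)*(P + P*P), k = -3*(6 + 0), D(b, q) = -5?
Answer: 33686416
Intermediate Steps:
k = -18 (k = -3*6 = -18)
x(P) = (-1 + P)*(P + P**2)
d = -5804 (d = ((-18)**3 - 1*(-18)) - 5*(-2) = (-5832 + 18) + 10 = -5814 + 10 = -5804)
d**2 = (-5804)**2 = 33686416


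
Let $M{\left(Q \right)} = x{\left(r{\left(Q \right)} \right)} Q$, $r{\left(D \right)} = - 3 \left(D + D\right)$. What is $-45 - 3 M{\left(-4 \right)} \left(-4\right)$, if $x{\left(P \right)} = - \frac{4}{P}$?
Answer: $-37$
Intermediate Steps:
$r{\left(D \right)} = - 6 D$ ($r{\left(D \right)} = - 3 \cdot 2 D = - 6 D$)
$M{\left(Q \right)} = \frac{2}{3}$ ($M{\left(Q \right)} = - \frac{4}{\left(-6\right) Q} Q = - 4 \left(- \frac{1}{6 Q}\right) Q = \frac{2}{3 Q} Q = \frac{2}{3}$)
$-45 - 3 M{\left(-4 \right)} \left(-4\right) = -45 - 3 \cdot \frac{2}{3} \left(-4\right) = -45 - -8 = -45 + 8 = -37$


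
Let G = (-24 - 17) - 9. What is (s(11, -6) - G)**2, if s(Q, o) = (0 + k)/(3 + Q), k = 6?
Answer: 124609/49 ≈ 2543.0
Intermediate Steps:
s(Q, o) = 6/(3 + Q) (s(Q, o) = (0 + 6)/(3 + Q) = 6/(3 + Q))
G = -50 (G = -41 - 9 = -50)
(s(11, -6) - G)**2 = (6/(3 + 11) - 1*(-50))**2 = (6/14 + 50)**2 = (6*(1/14) + 50)**2 = (3/7 + 50)**2 = (353/7)**2 = 124609/49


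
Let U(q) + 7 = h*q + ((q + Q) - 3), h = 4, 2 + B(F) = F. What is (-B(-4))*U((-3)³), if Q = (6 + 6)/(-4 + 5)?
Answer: -798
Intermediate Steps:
Q = 12 (Q = 12/1 = 12*1 = 12)
B(F) = -2 + F
U(q) = 2 + 5*q (U(q) = -7 + (4*q + ((q + 12) - 3)) = -7 + (4*q + ((12 + q) - 3)) = -7 + (4*q + (9 + q)) = -7 + (9 + 5*q) = 2 + 5*q)
(-B(-4))*U((-3)³) = (-(-2 - 4))*(2 + 5*(-3)³) = (-1*(-6))*(2 + 5*(-27)) = 6*(2 - 135) = 6*(-133) = -798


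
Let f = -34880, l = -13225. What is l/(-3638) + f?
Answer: -126880215/3638 ≈ -34876.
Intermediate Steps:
l/(-3638) + f = -13225/(-3638) - 34880 = -13225*(-1/3638) - 34880 = 13225/3638 - 34880 = -126880215/3638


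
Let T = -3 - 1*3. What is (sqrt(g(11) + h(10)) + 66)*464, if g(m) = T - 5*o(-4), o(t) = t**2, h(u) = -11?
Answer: 30624 + 464*I*sqrt(97) ≈ 30624.0 + 4569.9*I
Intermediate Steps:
T = -6 (T = -3 - 3 = -6)
g(m) = -86 (g(m) = -6 - 5*(-4)**2 = -6 - 5*16 = -6 - 80 = -86)
(sqrt(g(11) + h(10)) + 66)*464 = (sqrt(-86 - 11) + 66)*464 = (sqrt(-97) + 66)*464 = (I*sqrt(97) + 66)*464 = (66 + I*sqrt(97))*464 = 30624 + 464*I*sqrt(97)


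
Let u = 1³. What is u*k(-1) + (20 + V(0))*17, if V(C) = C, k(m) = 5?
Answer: 345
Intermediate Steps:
u = 1
u*k(-1) + (20 + V(0))*17 = 1*5 + (20 + 0)*17 = 5 + 20*17 = 5 + 340 = 345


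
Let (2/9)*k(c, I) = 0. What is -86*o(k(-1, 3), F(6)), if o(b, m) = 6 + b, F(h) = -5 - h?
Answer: -516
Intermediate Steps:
k(c, I) = 0 (k(c, I) = (9/2)*0 = 0)
-86*o(k(-1, 3), F(6)) = -86*(6 + 0) = -86*6 = -516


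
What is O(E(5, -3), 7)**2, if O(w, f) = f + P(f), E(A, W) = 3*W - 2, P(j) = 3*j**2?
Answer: 23716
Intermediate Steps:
E(A, W) = -2 + 3*W
O(w, f) = f + 3*f**2
O(E(5, -3), 7)**2 = (7*(1 + 3*7))**2 = (7*(1 + 21))**2 = (7*22)**2 = 154**2 = 23716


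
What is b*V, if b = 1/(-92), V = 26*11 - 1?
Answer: -285/92 ≈ -3.0978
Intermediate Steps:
V = 285 (V = 286 - 1 = 285)
b = -1/92 ≈ -0.010870
b*V = -1/92*285 = -285/92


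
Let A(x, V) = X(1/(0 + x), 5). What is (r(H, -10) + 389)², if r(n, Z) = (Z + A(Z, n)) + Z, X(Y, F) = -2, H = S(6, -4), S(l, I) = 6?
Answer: 134689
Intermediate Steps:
H = 6
A(x, V) = -2
r(n, Z) = -2 + 2*Z (r(n, Z) = (Z - 2) + Z = (-2 + Z) + Z = -2 + 2*Z)
(r(H, -10) + 389)² = ((-2 + 2*(-10)) + 389)² = ((-2 - 20) + 389)² = (-22 + 389)² = 367² = 134689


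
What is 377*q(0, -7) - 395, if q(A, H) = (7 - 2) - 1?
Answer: 1113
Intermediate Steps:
q(A, H) = 4 (q(A, H) = 5 - 1 = 4)
377*q(0, -7) - 395 = 377*4 - 395 = 1508 - 395 = 1113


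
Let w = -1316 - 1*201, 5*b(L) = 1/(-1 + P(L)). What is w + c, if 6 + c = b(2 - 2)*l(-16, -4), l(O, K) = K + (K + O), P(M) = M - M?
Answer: -7591/5 ≈ -1518.2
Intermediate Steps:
P(M) = 0
b(L) = -⅕ (b(L) = 1/(5*(-1 + 0)) = (⅕)/(-1) = (⅕)*(-1) = -⅕)
w = -1517 (w = -1316 - 201 = -1517)
l(O, K) = O + 2*K
c = -6/5 (c = -6 - (-16 + 2*(-4))/5 = -6 - (-16 - 8)/5 = -6 - ⅕*(-24) = -6 + 24/5 = -6/5 ≈ -1.2000)
w + c = -1517 - 6/5 = -7591/5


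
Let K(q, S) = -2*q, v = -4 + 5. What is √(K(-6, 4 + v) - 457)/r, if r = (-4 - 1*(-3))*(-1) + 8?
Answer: I*√445/9 ≈ 2.3439*I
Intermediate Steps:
v = 1
r = 9 (r = (-4 + 3)*(-1) + 8 = -1*(-1) + 8 = 1 + 8 = 9)
√(K(-6, 4 + v) - 457)/r = √(-2*(-6) - 457)/9 = √(12 - 457)*(⅑) = √(-445)*(⅑) = (I*√445)*(⅑) = I*√445/9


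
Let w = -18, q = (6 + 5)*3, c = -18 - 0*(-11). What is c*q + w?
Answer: -612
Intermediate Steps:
c = -18 (c = -18 - 1*0 = -18 + 0 = -18)
q = 33 (q = 11*3 = 33)
c*q + w = -18*33 - 18 = -594 - 18 = -612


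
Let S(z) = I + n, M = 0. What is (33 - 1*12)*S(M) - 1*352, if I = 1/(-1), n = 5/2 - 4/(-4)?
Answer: -599/2 ≈ -299.50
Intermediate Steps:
n = 7/2 (n = 5*(½) - 4*(-¼) = 5/2 + 1 = 7/2 ≈ 3.5000)
I = -1
S(z) = 5/2 (S(z) = -1 + 7/2 = 5/2)
(33 - 1*12)*S(M) - 1*352 = (33 - 1*12)*(5/2) - 1*352 = (33 - 12)*(5/2) - 352 = 21*(5/2) - 352 = 105/2 - 352 = -599/2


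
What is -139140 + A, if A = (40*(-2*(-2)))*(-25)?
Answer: -143140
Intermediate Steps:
A = -4000 (A = (40*4)*(-25) = 160*(-25) = -4000)
-139140 + A = -139140 - 4000 = -143140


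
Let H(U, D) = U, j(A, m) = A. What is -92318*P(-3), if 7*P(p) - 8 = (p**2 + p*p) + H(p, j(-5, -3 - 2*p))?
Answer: -2123314/7 ≈ -3.0333e+5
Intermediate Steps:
P(p) = 8/7 + p/7 + 2*p**2/7 (P(p) = 8/7 + ((p**2 + p*p) + p)/7 = 8/7 + ((p**2 + p**2) + p)/7 = 8/7 + (2*p**2 + p)/7 = 8/7 + (p + 2*p**2)/7 = 8/7 + (p/7 + 2*p**2/7) = 8/7 + p/7 + 2*p**2/7)
-92318*P(-3) = -92318*(8/7 + (1/7)*(-3) + (2/7)*(-3)**2) = -92318*(8/7 - 3/7 + (2/7)*9) = -92318*(8/7 - 3/7 + 18/7) = -92318*23/7 = -2123314/7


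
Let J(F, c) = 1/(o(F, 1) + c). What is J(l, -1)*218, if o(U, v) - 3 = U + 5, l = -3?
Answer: 109/2 ≈ 54.500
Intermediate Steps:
o(U, v) = 8 + U (o(U, v) = 3 + (U + 5) = 3 + (5 + U) = 8 + U)
J(F, c) = 1/(8 + F + c) (J(F, c) = 1/((8 + F) + c) = 1/(8 + F + c))
J(l, -1)*218 = 218/(8 - 3 - 1) = 218/4 = (¼)*218 = 109/2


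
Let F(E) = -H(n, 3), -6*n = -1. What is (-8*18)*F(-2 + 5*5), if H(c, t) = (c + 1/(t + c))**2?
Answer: 12100/361 ≈ 33.518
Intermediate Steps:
n = 1/6 (n = -1/6*(-1) = 1/6 ≈ 0.16667)
H(c, t) = (c + 1/(c + t))**2
F(E) = -3025/12996 (F(E) = -(1 + (1/6)**2 + (1/6)*3)**2/(1/6 + 3)**2 = -(1 + 1/36 + 1/2)**2/(19/6)**2 = -36*(55/36)**2/361 = -36*3025/(361*1296) = -1*3025/12996 = -3025/12996)
(-8*18)*F(-2 + 5*5) = -8*18*(-3025/12996) = -144*(-3025/12996) = 12100/361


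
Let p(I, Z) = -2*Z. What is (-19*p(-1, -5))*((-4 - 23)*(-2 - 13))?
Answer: -76950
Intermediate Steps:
(-19*p(-1, -5))*((-4 - 23)*(-2 - 13)) = (-(-38)*(-5))*((-4 - 23)*(-2 - 13)) = (-19*10)*(-27*(-15)) = -190*405 = -76950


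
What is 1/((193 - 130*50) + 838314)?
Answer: 1/832007 ≈ 1.2019e-6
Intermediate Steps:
1/((193 - 130*50) + 838314) = 1/((193 - 6500) + 838314) = 1/(-6307 + 838314) = 1/832007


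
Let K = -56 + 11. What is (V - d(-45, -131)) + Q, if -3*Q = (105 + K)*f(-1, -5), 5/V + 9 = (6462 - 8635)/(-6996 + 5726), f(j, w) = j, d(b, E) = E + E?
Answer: 2604124/9257 ≈ 281.31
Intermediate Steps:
d(b, E) = 2*E
V = -6350/9257 (V = 5/(-9 + (6462 - 8635)/(-6996 + 5726)) = 5/(-9 - 2173/(-1270)) = 5/(-9 - 2173*(-1/1270)) = 5/(-9 + 2173/1270) = 5/(-9257/1270) = 5*(-1270/9257) = -6350/9257 ≈ -0.68597)
K = -45
Q = 20 (Q = -(105 - 45)*(-1)/3 = -20*(-1) = -⅓*(-60) = 20)
(V - d(-45, -131)) + Q = (-6350/9257 - 2*(-131)) + 20 = (-6350/9257 - 1*(-262)) + 20 = (-6350/9257 + 262) + 20 = 2418984/9257 + 20 = 2604124/9257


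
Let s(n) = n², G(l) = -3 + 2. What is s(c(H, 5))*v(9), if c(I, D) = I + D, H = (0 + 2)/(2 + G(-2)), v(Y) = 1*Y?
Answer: 441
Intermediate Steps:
G(l) = -1
v(Y) = Y
H = 2 (H = (0 + 2)/(2 - 1) = 2/1 = 2*1 = 2)
c(I, D) = D + I
s(c(H, 5))*v(9) = (5 + 2)²*9 = 7²*9 = 49*9 = 441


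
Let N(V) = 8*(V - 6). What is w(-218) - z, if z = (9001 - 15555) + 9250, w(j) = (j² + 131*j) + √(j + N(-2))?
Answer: 16270 + I*√282 ≈ 16270.0 + 16.793*I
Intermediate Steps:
N(V) = -48 + 8*V (N(V) = 8*(-6 + V) = -48 + 8*V)
w(j) = j² + √(-64 + j) + 131*j (w(j) = (j² + 131*j) + √(j + (-48 + 8*(-2))) = (j² + 131*j) + √(j + (-48 - 16)) = (j² + 131*j) + √(j - 64) = (j² + 131*j) + √(-64 + j) = j² + √(-64 + j) + 131*j)
z = 2696 (z = -6554 + 9250 = 2696)
w(-218) - z = ((-218)² + √(-64 - 218) + 131*(-218)) - 1*2696 = (47524 + √(-282) - 28558) - 2696 = (47524 + I*√282 - 28558) - 2696 = (18966 + I*√282) - 2696 = 16270 + I*√282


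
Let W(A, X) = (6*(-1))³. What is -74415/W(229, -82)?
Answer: 24805/72 ≈ 344.51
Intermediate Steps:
W(A, X) = -216 (W(A, X) = (-6)³ = -216)
-74415/W(229, -82) = -74415/(-216) = -74415*(-1/216) = 24805/72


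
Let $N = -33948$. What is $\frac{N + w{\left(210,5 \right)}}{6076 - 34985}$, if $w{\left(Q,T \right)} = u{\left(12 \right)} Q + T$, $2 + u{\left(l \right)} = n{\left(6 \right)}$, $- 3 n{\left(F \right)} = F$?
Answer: $\frac{34783}{28909} \approx 1.2032$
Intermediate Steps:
$n{\left(F \right)} = - \frac{F}{3}$
$u{\left(l \right)} = -4$ ($u{\left(l \right)} = -2 - 2 = -4$)
$w{\left(Q,T \right)} = T - 4 Q$ ($w{\left(Q,T \right)} = - 4 Q + T = T - 4 Q$)
$\frac{N + w{\left(210,5 \right)}}{6076 - 34985} = \frac{-33948 + \left(5 - 840\right)}{6076 - 34985} = \frac{-33948 + \left(5 - 840\right)}{-28909} = \left(-33948 - 835\right) \left(- \frac{1}{28909}\right) = \left(-34783\right) \left(- \frac{1}{28909}\right) = \frac{34783}{28909}$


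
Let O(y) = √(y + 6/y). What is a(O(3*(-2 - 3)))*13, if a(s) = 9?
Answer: 117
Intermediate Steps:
a(O(3*(-2 - 3)))*13 = 9*13 = 117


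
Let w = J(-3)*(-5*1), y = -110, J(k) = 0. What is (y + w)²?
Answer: 12100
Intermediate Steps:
w = 0 (w = 0*(-5*1) = 0*(-5) = 0)
(y + w)² = (-110 + 0)² = (-110)² = 12100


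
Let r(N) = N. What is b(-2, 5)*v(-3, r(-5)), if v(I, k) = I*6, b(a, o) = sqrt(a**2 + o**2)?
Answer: -18*sqrt(29) ≈ -96.933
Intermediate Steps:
v(I, k) = 6*I
b(-2, 5)*v(-3, r(-5)) = sqrt((-2)**2 + 5**2)*(6*(-3)) = sqrt(4 + 25)*(-18) = sqrt(29)*(-18) = -18*sqrt(29)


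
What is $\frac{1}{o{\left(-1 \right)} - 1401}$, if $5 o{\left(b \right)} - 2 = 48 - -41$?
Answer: $- \frac{5}{6914} \approx -0.00072317$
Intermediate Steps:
$o{\left(b \right)} = \frac{91}{5}$ ($o{\left(b \right)} = \frac{2}{5} + \frac{48 - -41}{5} = \frac{2}{5} + \frac{48 + 41}{5} = \frac{2}{5} + \frac{1}{5} \cdot 89 = \frac{2}{5} + \frac{89}{5} = \frac{91}{5}$)
$\frac{1}{o{\left(-1 \right)} - 1401} = \frac{1}{\frac{91}{5} - 1401} = \frac{1}{- \frac{6914}{5}} = - \frac{5}{6914}$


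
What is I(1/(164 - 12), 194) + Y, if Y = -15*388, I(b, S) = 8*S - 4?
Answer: -4272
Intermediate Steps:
I(b, S) = -4 + 8*S
Y = -5820
I(1/(164 - 12), 194) + Y = (-4 + 8*194) - 5820 = (-4 + 1552) - 5820 = 1548 - 5820 = -4272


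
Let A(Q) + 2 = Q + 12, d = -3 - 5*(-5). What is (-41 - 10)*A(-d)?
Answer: 612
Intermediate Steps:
d = 22 (d = -3 + 25 = 22)
A(Q) = 10 + Q (A(Q) = -2 + (Q + 12) = -2 + (12 + Q) = 10 + Q)
(-41 - 10)*A(-d) = (-41 - 10)*(10 - 1*22) = -51*(10 - 22) = -51*(-12) = 612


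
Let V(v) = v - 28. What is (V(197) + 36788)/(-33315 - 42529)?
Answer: -36957/75844 ≈ -0.48728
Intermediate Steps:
V(v) = -28 + v
(V(197) + 36788)/(-33315 - 42529) = ((-28 + 197) + 36788)/(-33315 - 42529) = (169 + 36788)/(-75844) = 36957*(-1/75844) = -36957/75844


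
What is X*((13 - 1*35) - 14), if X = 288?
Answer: -10368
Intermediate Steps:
X*((13 - 1*35) - 14) = 288*((13 - 1*35) - 14) = 288*((13 - 35) - 14) = 288*(-22 - 14) = 288*(-36) = -10368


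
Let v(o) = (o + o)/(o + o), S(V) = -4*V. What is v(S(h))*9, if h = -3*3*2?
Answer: 9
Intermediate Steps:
h = -18 (h = -9*2 = -18)
v(o) = 1 (v(o) = (2*o)/((2*o)) = (2*o)*(1/(2*o)) = 1)
v(S(h))*9 = 1*9 = 9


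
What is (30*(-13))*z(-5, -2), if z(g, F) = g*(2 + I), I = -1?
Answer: 1950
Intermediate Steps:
z(g, F) = g (z(g, F) = g*(2 - 1) = g*1 = g)
(30*(-13))*z(-5, -2) = (30*(-13))*(-5) = -390*(-5) = 1950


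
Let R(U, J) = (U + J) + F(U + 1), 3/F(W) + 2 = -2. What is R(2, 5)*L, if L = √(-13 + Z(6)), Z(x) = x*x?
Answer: 25*√23/4 ≈ 29.974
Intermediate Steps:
Z(x) = x²
F(W) = -¾ (F(W) = 3/(-2 - 2) = 3/(-4) = 3*(-¼) = -¾)
R(U, J) = -¾ + J + U (R(U, J) = (U + J) - ¾ = (J + U) - ¾ = -¾ + J + U)
L = √23 (L = √(-13 + 6²) = √(-13 + 36) = √23 ≈ 4.7958)
R(2, 5)*L = (-¾ + 5 + 2)*√23 = 25*√23/4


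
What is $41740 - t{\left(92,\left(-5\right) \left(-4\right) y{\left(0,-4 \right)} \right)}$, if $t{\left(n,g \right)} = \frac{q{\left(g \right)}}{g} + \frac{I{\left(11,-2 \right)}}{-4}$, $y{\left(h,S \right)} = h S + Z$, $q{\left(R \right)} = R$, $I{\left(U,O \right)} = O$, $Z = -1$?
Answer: $\frac{83477}{2} \approx 41739.0$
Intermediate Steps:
$y{\left(h,S \right)} = -1 + S h$ ($y{\left(h,S \right)} = h S - 1 = S h - 1 = -1 + S h$)
$t{\left(n,g \right)} = \frac{3}{2}$ ($t{\left(n,g \right)} = \frac{g}{g} - \frac{2}{-4} = 1 - - \frac{1}{2} = 1 + \frac{1}{2} = \frac{3}{2}$)
$41740 - t{\left(92,\left(-5\right) \left(-4\right) y{\left(0,-4 \right)} \right)} = 41740 - \frac{3}{2} = \frac{83477}{2}$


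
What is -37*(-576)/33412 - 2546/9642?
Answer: 15052919/40269813 ≈ 0.37380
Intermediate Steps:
-37*(-576)/33412 - 2546/9642 = 21312*(1/33412) - 2546*1/9642 = 5328/8353 - 1273/4821 = 15052919/40269813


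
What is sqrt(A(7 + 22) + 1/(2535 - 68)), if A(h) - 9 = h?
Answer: sqrt(231273849)/2467 ≈ 6.1644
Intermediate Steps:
A(h) = 9 + h
sqrt(A(7 + 22) + 1/(2535 - 68)) = sqrt((9 + (7 + 22)) + 1/(2535 - 68)) = sqrt((9 + 29) + 1/2467) = sqrt(38 + 1/2467) = sqrt(93747/2467) = sqrt(231273849)/2467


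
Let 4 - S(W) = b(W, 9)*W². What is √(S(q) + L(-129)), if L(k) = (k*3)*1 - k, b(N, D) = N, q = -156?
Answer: √3796162 ≈ 1948.4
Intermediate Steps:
L(k) = 2*k (L(k) = (3*k)*1 - k = 3*k - k = 2*k)
S(W) = 4 - W³ (S(W) = 4 - W*W² = 4 - W³)
√(S(q) + L(-129)) = √((4 - 1*(-156)³) + 2*(-129)) = √((4 - 1*(-3796416)) - 258) = √((4 + 3796416) - 258) = √(3796420 - 258) = √3796162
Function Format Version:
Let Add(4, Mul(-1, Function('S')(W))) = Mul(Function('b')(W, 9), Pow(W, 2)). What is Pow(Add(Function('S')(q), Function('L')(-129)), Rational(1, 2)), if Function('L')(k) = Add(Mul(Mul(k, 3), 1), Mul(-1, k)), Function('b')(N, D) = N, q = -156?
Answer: Pow(3796162, Rational(1, 2)) ≈ 1948.4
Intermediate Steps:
Function('L')(k) = Mul(2, k) (Function('L')(k) = Add(Mul(Mul(3, k), 1), Mul(-1, k)) = Add(Mul(3, k), Mul(-1, k)) = Mul(2, k))
Function('S')(W) = Add(4, Mul(-1, Pow(W, 3))) (Function('S')(W) = Add(4, Mul(-1, Mul(W, Pow(W, 2)))) = Add(4, Mul(-1, Pow(W, 3))))
Pow(Add(Function('S')(q), Function('L')(-129)), Rational(1, 2)) = Pow(Add(Add(4, Mul(-1, Pow(-156, 3))), Mul(2, -129)), Rational(1, 2)) = Pow(Add(Add(4, Mul(-1, -3796416)), -258), Rational(1, 2)) = Pow(Add(Add(4, 3796416), -258), Rational(1, 2)) = Pow(Add(3796420, -258), Rational(1, 2)) = Pow(3796162, Rational(1, 2))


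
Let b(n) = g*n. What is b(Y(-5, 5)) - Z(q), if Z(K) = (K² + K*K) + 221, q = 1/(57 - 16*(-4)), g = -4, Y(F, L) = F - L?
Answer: -2650023/14641 ≈ -181.00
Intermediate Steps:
q = 1/121 (q = 1/(57 + 64) = 1/121 ≈ 0.0082645)
Z(K) = 221 + 2*K² (Z(K) = (K² + K²) + 221 = 2*K² + 221 = 221 + 2*K²)
b(n) = -4*n
b(Y(-5, 5)) - Z(q) = -4*(-5 - 1*5) - (221 + 2*(1/121)²) = -4*(-5 - 5) - (221 + 2*(1/14641)) = -4*(-10) - (221 + 2/14641) = 40 - 1*3235663/14641 = 40 - 3235663/14641 = -2650023/14641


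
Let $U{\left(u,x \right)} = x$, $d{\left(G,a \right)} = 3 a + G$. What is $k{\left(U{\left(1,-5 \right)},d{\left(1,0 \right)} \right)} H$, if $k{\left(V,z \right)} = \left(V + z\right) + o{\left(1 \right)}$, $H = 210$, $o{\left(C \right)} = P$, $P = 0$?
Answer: $-840$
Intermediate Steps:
$d{\left(G,a \right)} = G + 3 a$
$o{\left(C \right)} = 0$
$k{\left(V,z \right)} = V + z$ ($k{\left(V,z \right)} = \left(V + z\right) + 0 = V + z$)
$k{\left(U{\left(1,-5 \right)},d{\left(1,0 \right)} \right)} H = \left(-5 + \left(1 + 3 \cdot 0\right)\right) 210 = \left(-5 + \left(1 + 0\right)\right) 210 = \left(-5 + 1\right) 210 = \left(-4\right) 210 = -840$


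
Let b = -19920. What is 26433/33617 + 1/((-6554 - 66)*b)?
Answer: 3485730316817/4433087236800 ≈ 0.78630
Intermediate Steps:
26433/33617 + 1/((-6554 - 66)*b) = 26433/33617 + 1/(-6554 - 66*(-19920)) = 26433*(1/33617) - 1/19920/(-6620) = 26433/33617 - 1/6620*(-1/19920) = 26433/33617 + 1/131870400 = 3485730316817/4433087236800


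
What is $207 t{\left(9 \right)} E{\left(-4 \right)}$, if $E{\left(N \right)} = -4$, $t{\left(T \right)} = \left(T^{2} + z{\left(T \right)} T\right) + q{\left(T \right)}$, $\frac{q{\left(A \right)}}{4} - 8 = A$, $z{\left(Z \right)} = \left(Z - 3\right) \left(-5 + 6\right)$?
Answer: $-168084$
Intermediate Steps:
$z{\left(Z \right)} = -3 + Z$ ($z{\left(Z \right)} = \left(-3 + Z\right) 1 = -3 + Z$)
$q{\left(A \right)} = 32 + 4 A$
$t{\left(T \right)} = 32 + T^{2} + 4 T + T \left(-3 + T\right)$ ($t{\left(T \right)} = \left(T^{2} + \left(-3 + T\right) T\right) + \left(32 + 4 T\right) = \left(T^{2} + T \left(-3 + T\right)\right) + \left(32 + 4 T\right) = 32 + T^{2} + 4 T + T \left(-3 + T\right)$)
$207 t{\left(9 \right)} E{\left(-4 \right)} = 207 \left(32 + 9 + 2 \cdot 9^{2}\right) \left(-4\right) = 207 \left(32 + 9 + 2 \cdot 81\right) \left(-4\right) = 207 \left(32 + 9 + 162\right) \left(-4\right) = 207 \cdot 203 \left(-4\right) = 42021 \left(-4\right) = -168084$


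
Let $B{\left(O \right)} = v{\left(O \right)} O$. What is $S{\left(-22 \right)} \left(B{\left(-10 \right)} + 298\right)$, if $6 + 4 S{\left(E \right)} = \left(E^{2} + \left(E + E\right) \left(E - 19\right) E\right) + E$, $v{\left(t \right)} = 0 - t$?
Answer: $-1941984$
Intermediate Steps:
$v{\left(t \right)} = - t$
$B{\left(O \right)} = - O^{2}$ ($B{\left(O \right)} = - O O = - O^{2}$)
$S{\left(E \right)} = - \frac{3}{2} + \frac{E}{4} + \frac{E^{2}}{4} + \frac{E^{2} \left(-19 + E\right)}{2}$ ($S{\left(E \right)} = - \frac{3}{2} + \frac{\left(E^{2} + \left(E + E\right) \left(E - 19\right) E\right) + E}{4} = - \frac{3}{2} + \frac{\left(E^{2} + 2 E \left(-19 + E\right) E\right) + E}{4} = - \frac{3}{2} + \frac{\left(E^{2} + 2 E^{2} \left(-19 + E\right)\right) + E}{4} = - \frac{3}{2} + \frac{E + E^{2} + 2 E^{2} \left(-19 + E\right)}{4} = - \frac{3}{2} + \left(\frac{E}{4} + \frac{E^{2}}{4} + \frac{E^{2} \left(-19 + E\right)}{2}\right) = - \frac{3}{2} + \frac{E}{4} + \frac{E^{2}}{4} + \frac{E^{2} \left(-19 + E\right)}{2}$)
$S{\left(-22 \right)} \left(B{\left(-10 \right)} + 298\right) = \left(- \frac{3}{2} + \frac{\left(-22\right)^{3}}{2} - \frac{37 \left(-22\right)^{2}}{4} + \frac{1}{4} \left(-22\right)\right) \left(- \left(-10\right)^{2} + 298\right) = \left(- \frac{3}{2} + \frac{1}{2} \left(-10648\right) - 4477 - \frac{11}{2}\right) \left(\left(-1\right) 100 + 298\right) = \left(- \frac{3}{2} - 5324 - 4477 - \frac{11}{2}\right) \left(-100 + 298\right) = \left(-9808\right) 198 = -1941984$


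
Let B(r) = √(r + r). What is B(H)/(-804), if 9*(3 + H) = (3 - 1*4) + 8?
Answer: -I*√10/1206 ≈ -0.0026221*I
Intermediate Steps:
H = -20/9 (H = -3 + ((3 - 1*4) + 8)/9 = -3 + ((3 - 4) + 8)/9 = -3 + (-1 + 8)/9 = -3 + (⅑)*7 = -3 + 7/9 = -20/9 ≈ -2.2222)
B(r) = √2*√r (B(r) = √(2*r) = √2*√r)
B(H)/(-804) = (√2*√(-20/9))/(-804) = (√2*(2*I*√5/3))*(-1/804) = (2*I*√10/3)*(-1/804) = -I*√10/1206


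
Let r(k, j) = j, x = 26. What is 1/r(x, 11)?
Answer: 1/11 ≈ 0.090909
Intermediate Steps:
1/r(x, 11) = 1/11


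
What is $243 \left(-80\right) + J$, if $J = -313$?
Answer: $-19753$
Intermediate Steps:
$243 \left(-80\right) + J = 243 \left(-80\right) - 313 = -19440 - 313 = -19753$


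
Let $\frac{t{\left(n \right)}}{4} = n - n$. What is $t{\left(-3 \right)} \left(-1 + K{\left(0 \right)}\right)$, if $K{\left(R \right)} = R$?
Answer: $0$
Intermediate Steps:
$t{\left(n \right)} = 0$ ($t{\left(n \right)} = 4 \left(n - n\right) = 4 \cdot 0 = 0$)
$t{\left(-3 \right)} \left(-1 + K{\left(0 \right)}\right) = 0 \left(-1 + 0\right) = 0 \left(-1\right) = 0$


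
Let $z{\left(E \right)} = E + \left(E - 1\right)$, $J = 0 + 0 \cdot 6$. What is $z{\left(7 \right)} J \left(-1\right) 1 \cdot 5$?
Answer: $0$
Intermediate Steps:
$J = 0$ ($J = 0 + 0 = 0$)
$z{\left(E \right)} = -1 + 2 E$ ($z{\left(E \right)} = E + \left(E - 1\right) = E + \left(-1 + E\right) = -1 + 2 E$)
$z{\left(7 \right)} J \left(-1\right) 1 \cdot 5 = \left(-1 + 2 \cdot 7\right) 0 \left(-1\right) 1 \cdot 5 = \left(-1 + 14\right) 0 \left(\left(-1\right) 5\right) = 13 \cdot 0 \left(-5\right) = 0 \left(-5\right) = 0$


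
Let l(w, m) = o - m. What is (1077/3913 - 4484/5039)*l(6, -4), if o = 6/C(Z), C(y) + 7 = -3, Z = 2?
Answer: -206021113/98588035 ≈ -2.0897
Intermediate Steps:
C(y) = -10 (C(y) = -7 - 3 = -10)
o = -3/5 (o = 6/(-10) = 6*(-1/10) = -3/5 ≈ -0.60000)
l(w, m) = -3/5 - m
(1077/3913 - 4484/5039)*l(6, -4) = (1077/3913 - 4484/5039)*(-3/5 - 1*(-4)) = (1077*(1/3913) - 4484*1/5039)*(-3/5 + 4) = (1077/3913 - 4484/5039)*(17/5) = -12118889/19717607*17/5 = -206021113/98588035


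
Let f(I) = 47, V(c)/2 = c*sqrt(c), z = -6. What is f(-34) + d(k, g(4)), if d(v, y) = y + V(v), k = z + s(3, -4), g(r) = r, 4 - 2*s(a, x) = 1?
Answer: 51 - 27*I*sqrt(2)/2 ≈ 51.0 - 19.092*I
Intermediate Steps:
s(a, x) = 3/2 (s(a, x) = 2 - 1/2*1 = 2 - 1/2 = 3/2)
V(c) = 2*c**(3/2) (V(c) = 2*(c*sqrt(c)) = 2*c**(3/2))
k = -9/2 (k = -6 + 3/2 = -9/2 ≈ -4.5000)
d(v, y) = y + 2*v**(3/2)
f(-34) + d(k, g(4)) = 47 + (4 + 2*(-9/2)**(3/2)) = 47 + (4 + 2*(-27*I*sqrt(2)/4)) = 47 + (4 - 27*I*sqrt(2)/2) = 51 - 27*I*sqrt(2)/2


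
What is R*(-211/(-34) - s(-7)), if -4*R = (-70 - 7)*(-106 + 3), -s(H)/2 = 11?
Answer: -7605829/136 ≈ -55925.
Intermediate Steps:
s(H) = -22 (s(H) = -2*11 = -22)
R = -7931/4 (R = -(-70 - 7)*(-106 + 3)/4 = -(-77)*(-103)/4 = -¼*7931 = -7931/4 ≈ -1982.8)
R*(-211/(-34) - s(-7)) = -7931*(-211/(-34) - 1*(-22))/4 = -7931*(-211*(-1/34) + 22)/4 = -7931*(211/34 + 22)/4 = -7931/4*959/34 = -7605829/136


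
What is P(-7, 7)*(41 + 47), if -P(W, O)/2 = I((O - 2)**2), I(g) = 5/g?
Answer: -176/5 ≈ -35.200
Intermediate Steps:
P(W, O) = -10/(-2 + O)**2 (P(W, O) = -10/((O - 2)**2) = -10/((-2 + O)**2) = -10/(-2 + O)**2)
P(-7, 7)*(41 + 47) = (-10/(-2 + 7)**2)*(41 + 47) = -10/5**2*88 = -10*1/25*88 = -2/5*88 = -176/5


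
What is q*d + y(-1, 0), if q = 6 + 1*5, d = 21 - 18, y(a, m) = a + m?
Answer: 32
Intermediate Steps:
d = 3
q = 11 (q = 6 + 5 = 11)
q*d + y(-1, 0) = 11*3 + (-1 + 0) = 33 - 1 = 32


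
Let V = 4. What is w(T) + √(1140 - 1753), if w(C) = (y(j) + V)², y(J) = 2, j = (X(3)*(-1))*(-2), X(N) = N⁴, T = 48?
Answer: 36 + I*√613 ≈ 36.0 + 24.759*I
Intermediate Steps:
j = 162 (j = (3⁴*(-1))*(-2) = (81*(-1))*(-2) = -81*(-2) = 162)
w(C) = 36 (w(C) = (2 + 4)² = 6² = 36)
w(T) + √(1140 - 1753) = 36 + √(1140 - 1753) = 36 + √(-613) = 36 + I*√613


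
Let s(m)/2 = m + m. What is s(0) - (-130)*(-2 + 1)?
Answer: -130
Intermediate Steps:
s(m) = 4*m (s(m) = 2*(m + m) = 2*(2*m) = 4*m)
s(0) - (-130)*(-2 + 1) = 4*0 - (-130)*(-2 + 1) = 0 - (-130)*(-1) = 0 - 65*2 = 0 - 130 = -130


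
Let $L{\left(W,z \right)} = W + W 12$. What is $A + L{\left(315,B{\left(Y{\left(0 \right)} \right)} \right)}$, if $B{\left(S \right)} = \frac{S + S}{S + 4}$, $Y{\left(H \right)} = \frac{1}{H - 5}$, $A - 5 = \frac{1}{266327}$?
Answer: $\frac{1091940701}{266327} \approx 4100.0$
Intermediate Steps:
$A = \frac{1331636}{266327}$ ($A = 5 + \frac{1}{266327} = \frac{1331636}{266327} \approx 5.0$)
$Y{\left(H \right)} = \frac{1}{-5 + H}$
$B{\left(S \right)} = \frac{2 S}{4 + S}$
$L{\left(W,z \right)} = 13 W$ ($L{\left(W,z \right)} = W + 12 W = 13 W$)
$A + L{\left(315,B{\left(Y{\left(0 \right)} \right)} \right)} = \frac{1331636}{266327} + 13 \cdot 315 = \frac{1331636}{266327} + 4095 = \frac{1091940701}{266327}$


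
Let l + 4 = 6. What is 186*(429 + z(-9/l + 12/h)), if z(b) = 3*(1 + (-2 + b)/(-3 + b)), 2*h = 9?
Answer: 2343042/29 ≈ 80795.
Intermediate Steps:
h = 9/2 (h = (½)*9 = 9/2 ≈ 4.5000)
l = 2 (l = -4 + 6 = 2)
z(b) = 3 + 3*(-2 + b)/(-3 + b) (z(b) = 3*(1 + (-2 + b)/(-3 + b)) = 3 + 3*(-2 + b)/(-3 + b))
186*(429 + z(-9/l + 12/h)) = 186*(429 + 3*(-5 + 2*(-9/2 + 12/(9/2)))/(-3 + (-9/2 + 12/(9/2)))) = 186*(429 + 3*(-5 + 2*(-9*½ + 12*(2/9)))/(-3 + (-9*½ + 12*(2/9)))) = 186*(429 + 3*(-5 + 2*(-9/2 + 8/3))/(-3 + (-9/2 + 8/3))) = 186*(429 + 3*(-5 + 2*(-11/6))/(-3 - 11/6)) = 186*(429 + 3*(-5 - 11/3)/(-29/6)) = 186*(429 + 3*(-6/29)*(-26/3)) = 186*(429 + 156/29) = 186*(12597/29) = 2343042/29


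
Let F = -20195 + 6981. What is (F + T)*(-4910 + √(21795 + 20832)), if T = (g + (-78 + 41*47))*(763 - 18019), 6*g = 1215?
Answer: 173882239180 - 35413898*√42627 ≈ 1.6657e+11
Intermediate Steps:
g = 405/2 (g = (⅙)*1215 = 405/2 ≈ 202.50)
F = -13214
T = -35400684 (T = (405/2 + (-78 + 41*47))*(763 - 18019) = (405/2 + (-78 + 1927))*(-17256) = (405/2 + 1849)*(-17256) = (4103/2)*(-17256) = -35400684)
(F + T)*(-4910 + √(21795 + 20832)) = (-13214 - 35400684)*(-4910 + √(21795 + 20832)) = -35413898*(-4910 + √42627) = 173882239180 - 35413898*√42627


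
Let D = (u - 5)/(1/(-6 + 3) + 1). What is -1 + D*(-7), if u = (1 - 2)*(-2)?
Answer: 61/2 ≈ 30.500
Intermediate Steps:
u = 2 (u = -1*(-2) = 2)
D = -9/2 (D = (2 - 5)/(1/(-6 + 3) + 1) = -3/(1/(-3) + 1) = -3/(-⅓ + 1) = -3/⅔ = -3*3/2 = -9/2 ≈ -4.5000)
-1 + D*(-7) = -1 - 9/2*(-7) = -1 + 63/2 = 61/2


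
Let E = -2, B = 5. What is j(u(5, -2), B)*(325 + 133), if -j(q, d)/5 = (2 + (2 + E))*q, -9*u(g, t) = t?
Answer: -9160/9 ≈ -1017.8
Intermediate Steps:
u(g, t) = -t/9
j(q, d) = -10*q (j(q, d) = -5*(2 + (2 - 2))*q = -5*(2 + 0)*q = -10*q)
j(u(5, -2), B)*(325 + 133) = (-(-10)*(-2)/9)*(325 + 133) = -10*2/9*458 = -20/9*458 = -9160/9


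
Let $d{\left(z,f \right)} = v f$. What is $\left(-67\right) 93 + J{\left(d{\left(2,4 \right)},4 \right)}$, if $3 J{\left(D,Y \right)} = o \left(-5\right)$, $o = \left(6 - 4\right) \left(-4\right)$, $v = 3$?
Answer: $- \frac{18653}{3} \approx -6217.7$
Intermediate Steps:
$d{\left(z,f \right)} = 3 f$
$o = -8$ ($o = 2 \left(-4\right) = -8$)
$J{\left(D,Y \right)} = \frac{40}{3}$ ($J{\left(D,Y \right)} = \frac{\left(-8\right) \left(-5\right)}{3} = \frac{1}{3} \cdot 40 = \frac{40}{3}$)
$\left(-67\right) 93 + J{\left(d{\left(2,4 \right)},4 \right)} = \left(-67\right) 93 + \frac{40}{3} = -6231 + \frac{40}{3} = - \frac{18653}{3}$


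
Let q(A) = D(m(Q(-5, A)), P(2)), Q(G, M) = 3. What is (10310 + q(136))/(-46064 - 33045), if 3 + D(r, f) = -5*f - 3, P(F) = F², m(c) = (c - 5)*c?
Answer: -10284/79109 ≈ -0.13000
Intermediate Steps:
m(c) = c*(-5 + c) (m(c) = (-5 + c)*c = c*(-5 + c))
D(r, f) = -6 - 5*f (D(r, f) = -3 + (-5*f - 3) = -3 + (-3 - 5*f) = -6 - 5*f)
q(A) = -26 (q(A) = -6 - 5*2² = -6 - 5*4 = -6 - 20 = -26)
(10310 + q(136))/(-46064 - 33045) = (10310 - 26)/(-46064 - 33045) = 10284/(-79109) = 10284*(-1/79109) = -10284/79109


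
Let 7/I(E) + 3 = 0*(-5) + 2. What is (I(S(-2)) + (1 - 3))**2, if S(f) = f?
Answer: 81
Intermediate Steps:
I(E) = -7 (I(E) = 7/(-3 + (0*(-5) + 2)) = 7/(-3 + (0 + 2)) = 7/(-3 + 2) = 7/(-1) = 7*(-1) = -7)
(I(S(-2)) + (1 - 3))**2 = (-7 + (1 - 3))**2 = (-7 - 2)**2 = (-9)**2 = 81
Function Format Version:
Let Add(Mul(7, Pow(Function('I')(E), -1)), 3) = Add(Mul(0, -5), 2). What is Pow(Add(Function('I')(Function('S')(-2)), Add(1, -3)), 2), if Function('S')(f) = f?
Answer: 81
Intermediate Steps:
Function('I')(E) = -7 (Function('I')(E) = Mul(7, Pow(Add(-3, Add(Mul(0, -5), 2)), -1)) = Mul(7, Pow(Add(-3, Add(0, 2)), -1)) = Mul(7, Pow(Add(-3, 2), -1)) = Mul(7, Pow(-1, -1)) = Mul(7, -1) = -7)
Pow(Add(Function('I')(Function('S')(-2)), Add(1, -3)), 2) = Pow(Add(-7, Add(1, -3)), 2) = Pow(Add(-7, -2), 2) = Pow(-9, 2) = 81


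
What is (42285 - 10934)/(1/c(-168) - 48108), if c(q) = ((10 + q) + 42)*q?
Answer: -610968288/937528703 ≈ -0.65168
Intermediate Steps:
c(q) = q*(52 + q) (c(q) = (52 + q)*q = q*(52 + q))
(42285 - 10934)/(1/c(-168) - 48108) = (42285 - 10934)/(1/(-168*(52 - 168)) - 48108) = 31351/(1/(-168*(-116)) - 48108) = 31351/(1/19488 - 48108) = 31351/(-937528703/19488) = 31351*(-19488/937528703) = -610968288/937528703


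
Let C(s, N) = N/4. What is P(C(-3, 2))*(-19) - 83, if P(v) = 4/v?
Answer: -235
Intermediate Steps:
C(s, N) = N/4 (C(s, N) = N*(¼) = N/4)
P(C(-3, 2))*(-19) - 83 = (4/(((¼)*2)))*(-19) - 83 = (4/(½))*(-19) - 83 = (4*2)*(-19) - 83 = 8*(-19) - 83 = -152 - 83 = -235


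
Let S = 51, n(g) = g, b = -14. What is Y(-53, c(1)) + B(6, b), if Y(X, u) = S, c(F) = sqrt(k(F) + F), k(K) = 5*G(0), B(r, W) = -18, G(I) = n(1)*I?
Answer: 33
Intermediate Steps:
G(I) = I (G(I) = 1*I = I)
k(K) = 0 (k(K) = 5*0 = 0)
c(F) = sqrt(F) (c(F) = sqrt(0 + F) = sqrt(F))
Y(X, u) = 51
Y(-53, c(1)) + B(6, b) = 51 - 18 = 33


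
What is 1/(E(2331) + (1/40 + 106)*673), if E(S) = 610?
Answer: 40/2878593 ≈ 1.3896e-5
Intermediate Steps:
1/(E(2331) + (1/40 + 106)*673) = 1/(610 + (1/40 + 106)*673) = 1/(610 + (4241/40)*673) = 1/(610 + 2854193/40) = 1/(2878593/40) = 40/2878593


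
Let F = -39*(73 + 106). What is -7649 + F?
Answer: -14630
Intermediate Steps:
F = -6981 (F = -39*179 = -6981)
-7649 + F = -7649 - 6981 = -14630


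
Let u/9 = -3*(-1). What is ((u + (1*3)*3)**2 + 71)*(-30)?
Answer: -41010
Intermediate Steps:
u = 27 (u = 9*(-3*(-1)) = 9*3 = 27)
((u + (1*3)*3)**2 + 71)*(-30) = ((27 + (1*3)*3)**2 + 71)*(-30) = ((27 + 3*3)**2 + 71)*(-30) = ((27 + 9)**2 + 71)*(-30) = (36**2 + 71)*(-30) = (1296 + 71)*(-30) = 1367*(-30) = -41010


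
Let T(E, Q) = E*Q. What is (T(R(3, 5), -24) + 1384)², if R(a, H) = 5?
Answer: 1597696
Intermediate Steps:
(T(R(3, 5), -24) + 1384)² = (5*(-24) + 1384)² = (-120 + 1384)² = 1264² = 1597696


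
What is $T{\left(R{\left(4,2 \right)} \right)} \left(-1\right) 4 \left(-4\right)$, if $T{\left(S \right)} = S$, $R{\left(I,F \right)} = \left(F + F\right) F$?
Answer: $128$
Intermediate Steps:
$R{\left(I,F \right)} = 2 F^{2}$ ($R{\left(I,F \right)} = 2 F F = 2 F^{2}$)
$T{\left(R{\left(4,2 \right)} \right)} \left(-1\right) 4 \left(-4\right) = 2 \cdot 2^{2} \left(-1\right) 4 \left(-4\right) = 2 \cdot 4 \left(\left(-4\right) \left(-4\right)\right) = 8 \cdot 16 = 128$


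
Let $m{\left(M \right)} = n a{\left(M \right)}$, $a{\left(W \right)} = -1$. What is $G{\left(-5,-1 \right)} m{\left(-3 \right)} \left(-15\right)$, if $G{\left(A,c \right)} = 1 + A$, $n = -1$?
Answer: $60$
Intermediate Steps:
$m{\left(M \right)} = 1$ ($m{\left(M \right)} = \left(-1\right) \left(-1\right) = 1$)
$G{\left(-5,-1 \right)} m{\left(-3 \right)} \left(-15\right) = \left(1 - 5\right) 1 \left(-15\right) = \left(-4\right) 1 \left(-15\right) = \left(-4\right) \left(-15\right) = 60$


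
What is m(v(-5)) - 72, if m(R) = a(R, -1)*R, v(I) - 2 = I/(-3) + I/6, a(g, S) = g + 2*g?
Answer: -575/12 ≈ -47.917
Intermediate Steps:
a(g, S) = 3*g
v(I) = 2 - I/6 (v(I) = 2 + (I/(-3) + I/6) = 2 + (I*(-⅓) + I*(⅙)) = 2 + (-I/3 + I/6) = 2 - I/6)
m(R) = 3*R² (m(R) = (3*R)*R = 3*R²)
m(v(-5)) - 72 = 3*(2 - ⅙*(-5))² - 72 = 3*(2 + ⅚)² - 72 = 3*(17/6)² - 72 = 3*(289/36) - 72 = 289/12 - 72 = -575/12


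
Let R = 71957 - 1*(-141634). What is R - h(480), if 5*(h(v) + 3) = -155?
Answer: 213625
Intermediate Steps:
R = 213591 (R = 71957 + 141634 = 213591)
h(v) = -34 (h(v) = -3 + (1/5)*(-155) = -3 - 31 = -34)
R - h(480) = 213591 - 1*(-34) = 213591 + 34 = 213625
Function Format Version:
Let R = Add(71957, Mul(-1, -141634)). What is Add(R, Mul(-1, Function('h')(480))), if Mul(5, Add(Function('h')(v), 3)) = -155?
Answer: 213625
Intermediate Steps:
R = 213591 (R = Add(71957, 141634) = 213591)
Function('h')(v) = -34 (Function('h')(v) = Add(-3, Mul(Rational(1, 5), -155)) = Add(-3, -31) = -34)
Add(R, Mul(-1, Function('h')(480))) = Add(213591, Mul(-1, -34)) = Add(213591, 34) = 213625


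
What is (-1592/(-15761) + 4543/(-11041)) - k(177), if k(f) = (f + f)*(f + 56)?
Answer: -14353340797833/174017201 ≈ -82482.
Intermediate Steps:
k(f) = 2*f*(56 + f) (k(f) = (2*f)*(56 + f) = 2*f*(56 + f))
(-1592/(-15761) + 4543/(-11041)) - k(177) = (-1592/(-15761) + 4543/(-11041)) - 2*177*(56 + 177) = (-1592*(-1/15761) + 4543*(-1/11041)) - 2*177*233 = (1592/15761 - 4543/11041) - 1*82482 = -54024951/174017201 - 82482 = -14353340797833/174017201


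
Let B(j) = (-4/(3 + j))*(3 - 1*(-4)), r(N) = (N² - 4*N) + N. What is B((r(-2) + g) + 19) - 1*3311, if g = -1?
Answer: -102669/31 ≈ -3311.9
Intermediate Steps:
r(N) = N² - 3*N
B(j) = -28/(3 + j) (B(j) = (-4/(3 + j))*(3 + 4) = -4/(3 + j)*7 = -28/(3 + j))
B((r(-2) + g) + 19) - 1*3311 = -28/(3 + ((-2*(-3 - 2) - 1) + 19)) - 1*3311 = -28/(3 + ((-2*(-5) - 1) + 19)) - 3311 = -28/(3 + ((10 - 1) + 19)) - 3311 = -28/(3 + (9 + 19)) - 3311 = -28/(3 + 28) - 3311 = -28/31 - 3311 = -102669/31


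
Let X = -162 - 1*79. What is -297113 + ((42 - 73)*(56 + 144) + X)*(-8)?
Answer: -245585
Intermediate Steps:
X = -241 (X = -162 - 79 = -241)
-297113 + ((42 - 73)*(56 + 144) + X)*(-8) = -297113 + ((42 - 73)*(56 + 144) - 241)*(-8) = -297113 + (-31*200 - 241)*(-8) = -297113 + (-6200 - 241)*(-8) = -297113 - 6441*(-8) = -297113 + 51528 = -245585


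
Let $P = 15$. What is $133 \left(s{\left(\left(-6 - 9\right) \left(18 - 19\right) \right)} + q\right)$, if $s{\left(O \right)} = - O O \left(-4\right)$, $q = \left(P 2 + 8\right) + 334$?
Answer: $169176$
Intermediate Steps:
$q = 372$ ($q = \left(15 \cdot 2 + 8\right) + 334 = \left(30 + 8\right) + 334 = 38 + 334 = 372$)
$s{\left(O \right)} = 4 O^{2}$ ($s{\left(O \right)} = - O^{2} \left(-4\right) = 4 O^{2}$)
$133 \left(s{\left(\left(-6 - 9\right) \left(18 - 19\right) \right)} + q\right) = 133 \left(4 \left(\left(-6 - 9\right) \left(18 - 19\right)\right)^{2} + 372\right) = 133 \left(4 \left(\left(-15\right) \left(-1\right)\right)^{2} + 372\right) = 133 \left(4 \cdot 15^{2} + 372\right) = 133 \left(4 \cdot 225 + 372\right) = 133 \left(900 + 372\right) = 133 \cdot 1272 = 169176$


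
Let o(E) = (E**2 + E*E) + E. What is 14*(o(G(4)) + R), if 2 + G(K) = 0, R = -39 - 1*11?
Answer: -616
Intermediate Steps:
R = -50 (R = -39 - 11 = -50)
G(K) = -2 (G(K) = -2 + 0 = -2)
o(E) = E + 2*E**2 (o(E) = (E**2 + E**2) + E = 2*E**2 + E = E + 2*E**2)
14*(o(G(4)) + R) = 14*(-2*(1 + 2*(-2)) - 50) = 14*(-2*(1 - 4) - 50) = 14*(-2*(-3) - 50) = 14*(6 - 50) = 14*(-44) = -616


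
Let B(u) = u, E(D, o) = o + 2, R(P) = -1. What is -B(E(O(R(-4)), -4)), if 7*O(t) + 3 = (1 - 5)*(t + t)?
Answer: 2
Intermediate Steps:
O(t) = -3/7 - 8*t/7 (O(t) = -3/7 + ((1 - 5)*(t + t))/7 = -3/7 + (-8*t)/7 = -3/7 - 8*t/7)
E(D, o) = 2 + o
-B(E(O(R(-4)), -4)) = -(2 - 4) = -1*(-2) = 2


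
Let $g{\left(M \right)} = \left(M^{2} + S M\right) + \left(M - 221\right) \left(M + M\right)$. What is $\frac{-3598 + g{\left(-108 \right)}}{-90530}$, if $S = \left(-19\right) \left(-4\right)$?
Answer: $- \frac{35461}{45265} \approx -0.78341$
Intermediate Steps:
$S = 76$
$g{\left(M \right)} = M^{2} + 76 M + 2 M \left(-221 + M\right)$ ($g{\left(M \right)} = \left(M^{2} + 76 M\right) + \left(M - 221\right) \left(M + M\right) = \left(M^{2} + 76 M\right) + \left(-221 + M\right) 2 M = \left(M^{2} + 76 M\right) + 2 M \left(-221 + M\right) = M^{2} + 76 M + 2 M \left(-221 + M\right)$)
$\frac{-3598 + g{\left(-108 \right)}}{-90530} = \frac{-3598 + 3 \left(-108\right) \left(-122 - 108\right)}{-90530} = \left(-3598 + 3 \left(-108\right) \left(-230\right)\right) \left(- \frac{1}{90530}\right) = \left(-3598 + 74520\right) \left(- \frac{1}{90530}\right) = 70922 \left(- \frac{1}{90530}\right) = - \frac{35461}{45265}$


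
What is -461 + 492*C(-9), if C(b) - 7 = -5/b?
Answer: 9769/3 ≈ 3256.3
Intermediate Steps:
C(b) = 7 - 5/b
-461 + 492*C(-9) = -461 + 492*(7 - 5/(-9)) = -461 + 492*(7 - 5*(-1/9)) = -461 + 492*(7 + 5/9) = -461 + 492*(68/9) = -461 + 11152/3 = 9769/3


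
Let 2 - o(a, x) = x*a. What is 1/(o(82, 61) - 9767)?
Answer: -1/14767 ≈ -6.7719e-5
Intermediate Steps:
o(a, x) = 2 - a*x (o(a, x) = 2 - x*a = 2 - a*x)
1/(o(82, 61) - 9767) = 1/((2 - 1*82*61) - 9767) = 1/((2 - 5002) - 9767) = 1/(-5000 - 9767) = 1/(-14767) = -1/14767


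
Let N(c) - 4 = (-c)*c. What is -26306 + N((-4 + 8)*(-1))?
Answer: -26318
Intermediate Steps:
N(c) = 4 - c² (N(c) = 4 + (-c)*c = 4 - c²)
-26306 + N((-4 + 8)*(-1)) = -26306 + (4 - ((-4 + 8)*(-1))²) = -26306 + (4 - (4*(-1))²) = -26306 + (4 - 1*(-4)²) = -26306 + (4 - 1*16) = -26306 + (4 - 16) = -26306 - 12 = -26318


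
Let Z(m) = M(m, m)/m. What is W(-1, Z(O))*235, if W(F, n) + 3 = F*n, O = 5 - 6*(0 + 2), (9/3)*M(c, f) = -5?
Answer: -15980/21 ≈ -760.95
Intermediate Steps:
M(c, f) = -5/3 (M(c, f) = (1/3)*(-5) = -5/3)
O = -7 (O = 5 - 6*2 = 5 - 1*12 = 5 - 12 = -7)
Z(m) = -5/(3*m)
W(F, n) = -3 + F*n
W(-1, Z(O))*235 = (-3 - (-5)/(3*(-7)))*235 = (-3 - (-5)*(-1)/(3*7))*235 = (-3 - 1*5/21)*235 = (-3 - 5/21)*235 = -68/21*235 = -15980/21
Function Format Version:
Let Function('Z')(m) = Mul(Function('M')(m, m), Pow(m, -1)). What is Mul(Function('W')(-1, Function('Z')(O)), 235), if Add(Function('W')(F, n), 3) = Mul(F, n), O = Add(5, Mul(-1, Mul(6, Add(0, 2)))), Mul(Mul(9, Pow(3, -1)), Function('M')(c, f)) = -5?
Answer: Rational(-15980, 21) ≈ -760.95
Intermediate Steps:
Function('M')(c, f) = Rational(-5, 3) (Function('M')(c, f) = Mul(Rational(1, 3), -5) = Rational(-5, 3))
O = -7 (O = Add(5, Mul(-1, Mul(6, 2))) = Add(5, Mul(-1, 12)) = Add(5, -12) = -7)
Function('Z')(m) = Mul(Rational(-5, 3), Pow(m, -1))
Function('W')(F, n) = Add(-3, Mul(F, n))
Mul(Function('W')(-1, Function('Z')(O)), 235) = Mul(Add(-3, Mul(-1, Mul(Rational(-5, 3), Pow(-7, -1)))), 235) = Mul(Add(-3, Mul(-1, Mul(Rational(-5, 3), Rational(-1, 7)))), 235) = Mul(Add(-3, Mul(-1, Rational(5, 21))), 235) = Mul(Add(-3, Rational(-5, 21)), 235) = Mul(Rational(-68, 21), 235) = Rational(-15980, 21)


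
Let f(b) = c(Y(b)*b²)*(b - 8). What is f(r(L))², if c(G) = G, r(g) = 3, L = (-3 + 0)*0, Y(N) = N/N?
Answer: 2025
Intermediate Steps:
Y(N) = 1
L = 0 (L = -3*0 = 0)
f(b) = b²*(-8 + b) (f(b) = (1*b²)*(b - 8) = b²*(-8 + b))
f(r(L))² = (3²*(-8 + 3))² = (9*(-5))² = (-45)² = 2025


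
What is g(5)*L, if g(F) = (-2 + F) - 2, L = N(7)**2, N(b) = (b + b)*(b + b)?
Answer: 38416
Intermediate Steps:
N(b) = 4*b**2 (N(b) = (2*b)*(2*b) = 4*b**2)
L = 38416 (L = (4*7**2)**2 = (4*49)**2 = 196**2 = 38416)
g(F) = -4 + F
g(5)*L = (-4 + 5)*38416 = 1*38416 = 38416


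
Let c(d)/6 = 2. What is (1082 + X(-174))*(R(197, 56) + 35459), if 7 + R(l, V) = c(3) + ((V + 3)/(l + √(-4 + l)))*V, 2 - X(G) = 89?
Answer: 170409758555/4827 - 410935*√193/4827 ≈ 3.5302e+7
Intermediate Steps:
X(G) = -87 (X(G) = 2 - 1*89 = 2 - 89 = -87)
c(d) = 12 (c(d) = 6*2 = 12)
R(l, V) = 5 + V*(3 + V)/(l + √(-4 + l)) (R(l, V) = -7 + (12 + ((V + 3)/(l + √(-4 + l)))*V) = -7 + (12 + ((3 + V)/(l + √(-4 + l)))*V) = -7 + (12 + V*(3 + V)/(l + √(-4 + l))) = 5 + V*(3 + V)/(l + √(-4 + l)))
(1082 + X(-174))*(R(197, 56) + 35459) = (1082 - 87)*((56² + 3*56 + 5*197 + 5*√(-4 + 197))/(197 + √(-4 + 197)) + 35459) = 995*((3136 + 168 + 985 + 5*√193)/(197 + √193) + 35459) = 995*((4289 + 5*√193)/(197 + √193) + 35459) = 995*(35459 + (4289 + 5*√193)/(197 + √193)) = 35281705 + 995*(4289 + 5*√193)/(197 + √193)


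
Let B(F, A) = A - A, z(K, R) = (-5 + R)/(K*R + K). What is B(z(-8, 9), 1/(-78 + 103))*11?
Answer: 0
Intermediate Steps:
z(K, R) = (-5 + R)/(K + K*R)
B(F, A) = 0
B(z(-8, 9), 1/(-78 + 103))*11 = 0*11 = 0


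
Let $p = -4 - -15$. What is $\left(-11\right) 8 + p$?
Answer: $-77$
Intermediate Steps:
$p = 11$ ($p = -4 + 15 = 11$)
$\left(-11\right) 8 + p = \left(-11\right) 8 + 11 = -88 + 11 = -77$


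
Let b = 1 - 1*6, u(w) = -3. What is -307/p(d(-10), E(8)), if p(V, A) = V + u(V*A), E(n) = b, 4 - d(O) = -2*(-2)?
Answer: 307/3 ≈ 102.33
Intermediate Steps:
d(O) = 0 (d(O) = 4 - (-2)*(-2) = 4 - 1*4 = 4 - 4 = 0)
b = -5 (b = 1 - 6 = -5)
E(n) = -5
p(V, A) = -3 + V (p(V, A) = V - 3 = -3 + V)
-307/p(d(-10), E(8)) = -307/(-3 + 0) = -307/(-3) = -307*(-⅓) = 307/3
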